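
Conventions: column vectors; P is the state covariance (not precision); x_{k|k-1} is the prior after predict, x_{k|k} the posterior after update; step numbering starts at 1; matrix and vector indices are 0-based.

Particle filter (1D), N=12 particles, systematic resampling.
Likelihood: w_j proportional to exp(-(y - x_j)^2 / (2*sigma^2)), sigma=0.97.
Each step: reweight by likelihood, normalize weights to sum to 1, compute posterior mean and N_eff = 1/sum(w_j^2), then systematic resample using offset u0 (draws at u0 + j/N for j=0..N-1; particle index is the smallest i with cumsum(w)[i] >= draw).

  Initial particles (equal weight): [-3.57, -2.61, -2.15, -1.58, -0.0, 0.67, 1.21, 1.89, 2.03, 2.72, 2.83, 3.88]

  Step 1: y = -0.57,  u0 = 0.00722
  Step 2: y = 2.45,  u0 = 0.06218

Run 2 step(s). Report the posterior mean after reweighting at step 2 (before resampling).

step 1: w=[0.0033, 0.0437, 0.1059, 0.2320, 0.3357, 0.1762, 0.0741, 0.0160, 0.0110, 0.0013, 0.0009, 0.0000]  mean=-0.4540  Neff=4.6179  idx=[1, 2, 3, 3, 3, 4, 4, 4, 4, 5, 5, 6]
step 2: w=[0.0000, 0.0000, 0.0002, 0.0002, 0.0002, 0.0421, 0.0421, 0.0421, 0.0421, 0.1898, 0.1898, 0.4515]  mean=0.7997  Neff=3.5340  idx=[6, 8, 9, 9, 10, 10, 11, 11, 11, 11, 11, 11]

post_mean = 0.7997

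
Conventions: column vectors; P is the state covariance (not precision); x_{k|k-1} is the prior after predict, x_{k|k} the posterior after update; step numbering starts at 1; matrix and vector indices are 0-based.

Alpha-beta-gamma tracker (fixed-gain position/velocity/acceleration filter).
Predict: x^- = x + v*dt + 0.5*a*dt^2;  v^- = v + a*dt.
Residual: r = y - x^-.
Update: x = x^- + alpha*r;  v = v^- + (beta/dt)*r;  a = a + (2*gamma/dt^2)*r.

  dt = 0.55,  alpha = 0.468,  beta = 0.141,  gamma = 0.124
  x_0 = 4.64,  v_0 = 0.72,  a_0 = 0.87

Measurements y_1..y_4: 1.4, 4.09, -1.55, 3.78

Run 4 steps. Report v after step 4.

v_post = -4.2558

step 1: x_pred=5.1676  r=-3.7676  x^+=3.4044  v^+=0.2326  a^+=-2.2188
step 2: x_pred=3.1967  r=0.8933  x^+=3.6148  v^+=-0.7587  a^+=-1.4864
step 3: x_pred=2.9727  r=-4.5227  x^+=0.8561  v^+=-2.7357  a^+=-5.1943
step 4: x_pred=-1.4342  r=5.2142  x^+=1.0060  v^+=-4.2558  a^+=-0.9195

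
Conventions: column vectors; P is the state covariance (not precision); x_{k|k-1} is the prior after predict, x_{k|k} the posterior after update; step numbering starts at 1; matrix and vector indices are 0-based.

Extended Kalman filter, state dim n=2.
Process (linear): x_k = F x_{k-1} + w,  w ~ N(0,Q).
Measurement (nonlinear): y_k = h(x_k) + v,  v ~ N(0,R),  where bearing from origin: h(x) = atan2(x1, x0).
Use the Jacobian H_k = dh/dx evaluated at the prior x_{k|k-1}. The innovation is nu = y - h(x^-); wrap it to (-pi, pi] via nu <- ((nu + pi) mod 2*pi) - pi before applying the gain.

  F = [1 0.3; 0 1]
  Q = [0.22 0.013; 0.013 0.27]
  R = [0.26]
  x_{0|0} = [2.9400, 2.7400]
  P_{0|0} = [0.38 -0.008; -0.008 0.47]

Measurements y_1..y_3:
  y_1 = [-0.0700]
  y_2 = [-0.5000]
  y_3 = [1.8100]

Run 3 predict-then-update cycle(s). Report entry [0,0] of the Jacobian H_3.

step 1: x^-=[3.7620, 2.7400]  P^-=[0.6375 0.1460; 0.1460 0.7400]  H_jac=[-0.1265 0.1737]  S=[0.2861]  K=[-0.1932; 0.3847]  nu=[-0.6995]  x^+=[3.8972, 2.4709]  P^+=[0.6268 0.1673; 0.1673 0.6977]
step 2: x^-=[4.6384, 2.4709]  P^-=[1.0100 0.3896; 0.3896 0.9677]  H_jac=[-0.0895 0.1679]  S=[0.2837]  K=[-0.0879; 0.4500]  nu=[-0.9895]  x^+=[4.7254, 2.0257]  P^+=[1.0078 0.4008; 0.4008 0.9102]
step 3: x^-=[5.3331, 2.0257]  P^-=[1.5502 0.6869; 0.6869 1.1802]  H_jac=[-0.0622 0.1639]  S=[0.2837]  K=[0.0566; 0.5310]  nu=[1.4470]  x^+=[5.4151, 2.7941]  P^+=[1.5493 0.6783; 0.6783 1.1002]

H_jac[0,0] = -0.0622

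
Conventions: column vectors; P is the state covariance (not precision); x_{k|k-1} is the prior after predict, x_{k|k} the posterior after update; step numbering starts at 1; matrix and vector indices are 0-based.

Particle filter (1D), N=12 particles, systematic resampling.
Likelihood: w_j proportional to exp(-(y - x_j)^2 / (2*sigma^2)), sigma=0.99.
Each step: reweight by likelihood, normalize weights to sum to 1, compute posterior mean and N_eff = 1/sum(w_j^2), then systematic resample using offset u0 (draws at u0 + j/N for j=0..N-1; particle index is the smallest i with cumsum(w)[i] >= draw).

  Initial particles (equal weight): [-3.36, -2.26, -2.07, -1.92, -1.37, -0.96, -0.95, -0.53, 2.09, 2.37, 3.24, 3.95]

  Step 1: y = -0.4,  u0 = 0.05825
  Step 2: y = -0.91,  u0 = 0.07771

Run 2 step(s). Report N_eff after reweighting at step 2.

step 1: w=[0.0028, 0.0416, 0.0586, 0.0748, 0.1504, 0.2071, 0.2083, 0.2410, 0.0103, 0.0048, 0.0003, 0.0000]  mean=-1.0648  Neff=5.6220  idx=[2, 3, 4, 4, 5, 5, 6, 6, 6, 7, 7, 7]
step 2: w=[0.0472, 0.0557, 0.0841, 0.0841, 0.0936, 0.0936, 0.0936, 0.0936, 0.0936, 0.0870, 0.0870, 0.0870]  mean=-1.0197  Neff=11.6313  idx=[1, 2, 3, 4, 5, 6, 7, 8, 9, 10, 10, 11]

N_eff = 11.6313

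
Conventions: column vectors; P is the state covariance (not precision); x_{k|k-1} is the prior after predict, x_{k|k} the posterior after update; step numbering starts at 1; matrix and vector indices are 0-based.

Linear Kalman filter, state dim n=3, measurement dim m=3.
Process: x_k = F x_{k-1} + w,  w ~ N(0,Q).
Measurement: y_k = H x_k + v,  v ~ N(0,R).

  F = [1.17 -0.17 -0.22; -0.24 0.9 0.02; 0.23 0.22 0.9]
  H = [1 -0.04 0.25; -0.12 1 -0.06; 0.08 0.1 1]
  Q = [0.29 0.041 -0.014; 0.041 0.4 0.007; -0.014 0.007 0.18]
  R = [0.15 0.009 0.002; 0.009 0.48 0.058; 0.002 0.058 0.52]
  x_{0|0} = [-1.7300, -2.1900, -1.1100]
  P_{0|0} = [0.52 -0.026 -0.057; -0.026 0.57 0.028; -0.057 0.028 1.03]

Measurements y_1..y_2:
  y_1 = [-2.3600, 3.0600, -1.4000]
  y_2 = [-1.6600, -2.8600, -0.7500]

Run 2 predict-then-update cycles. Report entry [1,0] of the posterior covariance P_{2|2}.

P_post[1,0] = 0.0102

step 1: x^-=[-1.4076, -1.5780, -1.8787]  P^-=[1.1099 -0.2352 -0.1678; -0.2352 0.9049 0.1405; -0.1678 0.1405 1.0543]  S=[1.2594 -0.3619 0.1547; -0.3619 1.4418 0.2192; 0.1547 0.2192 1.5879]  K=[0.8717 -0.0071 -0.1485; -0.0121 0.6310 0.0477; -0.0226 -0.0403 0.6721]  nu=[-0.5458, 4.3564, 0.7491]  x^+=[-2.0256, 1.2133, -1.5384]  P^+=[0.1530 0.0088 -0.0890; 0.0088 0.3084 0.0298; -0.0890 0.0298 0.3512]
step 2: x^-=[-2.2378, 1.5474, -1.5835]  P^-=[0.5699 -0.0538 -0.1472; -0.0538 0.6569 0.1104; -0.1472 0.1104 0.4634]  S=[0.6784 -0.1056 0.0038; -0.1056 1.1443 0.2149; 0.0038 0.2149 0.9913]  K=[0.7887 -0.0057 -0.1097; 0.0103 0.5653 0.0507; -0.0562 -0.0055 0.4681]  nu=[1.0356, -4.7709, 0.8578]  x^+=[-1.4879, -1.0955, -1.2142]  P^+=[0.1354 0.0102 -0.0677; 0.0102 0.2774 0.0306; -0.0677 0.0306 0.2453]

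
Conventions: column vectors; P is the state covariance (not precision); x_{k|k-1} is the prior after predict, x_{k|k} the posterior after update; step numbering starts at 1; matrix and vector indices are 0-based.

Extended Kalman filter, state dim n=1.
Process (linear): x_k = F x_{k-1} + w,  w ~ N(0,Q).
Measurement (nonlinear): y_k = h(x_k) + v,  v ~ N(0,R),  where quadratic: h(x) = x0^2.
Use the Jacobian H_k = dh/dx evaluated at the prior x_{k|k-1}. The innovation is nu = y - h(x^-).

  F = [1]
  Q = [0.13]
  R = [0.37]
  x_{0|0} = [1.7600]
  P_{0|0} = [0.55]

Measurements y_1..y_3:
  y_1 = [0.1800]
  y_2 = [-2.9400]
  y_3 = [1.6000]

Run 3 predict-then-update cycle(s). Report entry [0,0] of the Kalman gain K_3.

K[0,0] = -0.2408

step 1: x^-=[1.7600]  P^-=[0.6800]  H_jac=[3.5200]  S=[8.7955]  K=[0.2721]  nu=[-2.9176]  x^+=[0.9660]  P^+=[0.0286]
step 2: x^-=[0.9660]  P^-=[0.1586]  H_jac=[1.9320]  S=[0.9620]  K=[0.3185]  nu=[-3.8732]  x^+=[-0.2677]  P^+=[0.0610]
step 3: x^-=[-0.2677]  P^-=[0.1910]  H_jac=[-0.5354]  S=[0.4247]  K=[-0.2408]  nu=[1.5283]  x^+=[-0.6356]  P^+=[0.1664]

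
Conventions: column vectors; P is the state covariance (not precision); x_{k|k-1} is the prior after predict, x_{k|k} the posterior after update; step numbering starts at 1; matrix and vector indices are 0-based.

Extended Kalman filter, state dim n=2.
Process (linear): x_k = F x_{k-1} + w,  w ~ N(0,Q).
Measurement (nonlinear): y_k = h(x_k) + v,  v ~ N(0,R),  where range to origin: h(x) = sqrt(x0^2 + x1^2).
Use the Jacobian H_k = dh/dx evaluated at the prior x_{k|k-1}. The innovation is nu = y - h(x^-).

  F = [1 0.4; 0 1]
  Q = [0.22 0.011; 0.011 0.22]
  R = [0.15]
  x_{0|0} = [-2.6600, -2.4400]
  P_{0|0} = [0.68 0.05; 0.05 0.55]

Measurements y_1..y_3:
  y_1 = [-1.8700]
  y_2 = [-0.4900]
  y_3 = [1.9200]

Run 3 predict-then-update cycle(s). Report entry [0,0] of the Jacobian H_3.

step 1: x^-=[-3.6360, -2.4400]  P^-=[1.0280 0.2810; 0.2810 0.7700]  H_jac=[-0.8304 -0.5572]  S=[1.3579]  K=[-0.7439; -0.4878]  nu=[-6.2488]  x^+=[1.0126, 0.6082]  P^+=[0.2765 -0.2118; -0.2118 0.4469]
step 2: x^-=[1.2559, 0.6082]  P^-=[0.3986 -0.0220; -0.0220 0.6669]  H_jac=[0.9000 0.4358]  S=[0.5823]  K=[0.5996; 0.4651]  nu=[-1.8854]  x^+=[0.1254, -0.2688]  P^+=[0.1892 -0.1844; -0.1844 0.5409]
step 3: x^-=[0.0179, -0.2688]  P^-=[0.3482 0.0429; 0.0429 0.7609]  H_jac=[0.0663 -0.9978]  S=[0.9034]  K=[-0.0219; -0.8373]  nu=[1.6506]  x^+=[-0.0182, -1.6508]  P^+=[0.3478 0.0264; 0.0264 0.1276]

H_jac[0,0] = 0.0663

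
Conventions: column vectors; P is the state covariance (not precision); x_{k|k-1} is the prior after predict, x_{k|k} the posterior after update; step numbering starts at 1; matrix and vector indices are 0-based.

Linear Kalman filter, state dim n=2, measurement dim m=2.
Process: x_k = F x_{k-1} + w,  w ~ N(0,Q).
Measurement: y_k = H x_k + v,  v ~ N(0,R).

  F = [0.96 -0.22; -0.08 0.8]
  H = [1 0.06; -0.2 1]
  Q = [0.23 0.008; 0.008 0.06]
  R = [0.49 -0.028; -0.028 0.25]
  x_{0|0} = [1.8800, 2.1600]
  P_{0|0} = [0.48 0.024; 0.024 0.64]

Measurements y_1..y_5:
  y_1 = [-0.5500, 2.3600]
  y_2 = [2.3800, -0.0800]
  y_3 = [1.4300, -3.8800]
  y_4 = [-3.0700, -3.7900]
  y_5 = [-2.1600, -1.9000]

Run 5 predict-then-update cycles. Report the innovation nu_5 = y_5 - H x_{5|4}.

innov = [-2.4093, -0.4945]

step 1: x^-=[1.3296, 1.5776]  P^-=[0.6932 -0.1226; -0.1226 0.4696]  S=[1.1702 -0.2596; -0.2596 0.7964]  K=[0.5533 -0.1477; 0.0614 0.6405]  nu=[-1.9743, 1.0483]  x^+=[0.0823, 2.1278]  P^+=[0.2751 0.0026; 0.0026 0.1589]
step 2: x^-=[-0.3891, 1.6957]  P^-=[0.4901 -0.0391; -0.0391 0.1631]  S=[0.9760 -0.1548; -0.1548 0.4484]  K=[0.4774 -0.1409; 0.0323 0.3924]  nu=[2.6673, -1.8535]  x^+=[1.1455, 1.0544]  P^+=[0.2379 -0.0010; -0.0010 0.0970]
step 3: x^-=[0.8677, 0.7519]  P^-=[0.4544 -0.0281; -0.0281 0.1237]  S=[0.9415 -0.1392; -0.1392 0.4032]  K=[0.4607 -0.1361; 0.0268 0.3301]  nu=[0.5172, -4.4584]  x^+=[1.7126, -0.7060]  P^+=[0.2296 -0.0010; -0.0010 0.0816]
step 4: x^-=[1.7994, -0.7018]  P^-=[0.4460 -0.0248; -0.0248 0.1138]  S=[0.9334 -0.1348; -0.1348 0.3916]  K=[0.4569 -0.1337; 0.0259 0.3122]  nu=[-4.8273, -2.7283]  x^+=[-0.0413, -1.6786]  P^+=[0.2277 -0.0007; -0.0007 0.0772]
step 5: x^-=[0.3297, -1.3396]  P^-=[0.4438 -0.0236; -0.0236 0.1109]  S=[0.9314 -0.1334; -0.1334 0.3881]  K=[0.4560 -0.1328; 0.0258 0.3069]  nu=[-2.4093, -0.4945]  x^+=[-0.7033, -1.5534]  P^+=[0.2272 -0.0005; -0.0005 0.0759]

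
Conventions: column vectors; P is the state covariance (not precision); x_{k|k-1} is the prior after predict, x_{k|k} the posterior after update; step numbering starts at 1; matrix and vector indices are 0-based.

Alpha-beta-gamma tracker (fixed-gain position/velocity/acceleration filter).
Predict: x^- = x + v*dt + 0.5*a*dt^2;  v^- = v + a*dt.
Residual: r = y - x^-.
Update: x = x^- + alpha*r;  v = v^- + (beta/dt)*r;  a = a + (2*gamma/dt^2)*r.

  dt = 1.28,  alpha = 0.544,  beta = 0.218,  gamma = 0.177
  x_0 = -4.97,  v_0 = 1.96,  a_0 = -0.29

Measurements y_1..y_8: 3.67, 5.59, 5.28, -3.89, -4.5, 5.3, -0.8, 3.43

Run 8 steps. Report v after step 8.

step 1: x_pred=-2.6988  r=6.3688  x^+=0.7658  v^+=2.6735  a^+=1.0861
step 2: x_pred=5.0776  r=0.5124  x^+=5.3563  v^+=4.1509  a^+=1.1968
step 3: x_pred=11.6499  r=-6.3699  x^+=8.1847  v^+=4.5979  a^+=-0.1795
step 4: x_pred=13.9229  r=-17.8129  x^+=4.2327  v^+=1.3343  a^+=-4.0283
step 5: x_pred=2.6407  r=-7.1407  x^+=-1.2438  v^+=-5.0380  a^+=-5.5711
step 6: x_pred=-12.2564  r=17.5564  x^+=-2.7057  v^+=-9.1790  a^+=-1.7778
step 7: x_pred=-15.9112  r=15.1112  x^+=-7.6907  v^+=-8.8810  a^+=1.4872
step 8: x_pred=-17.8400  r=21.2700  x^+=-6.2691  v^+=-3.3548  a^+=6.0829

v_post = -3.3548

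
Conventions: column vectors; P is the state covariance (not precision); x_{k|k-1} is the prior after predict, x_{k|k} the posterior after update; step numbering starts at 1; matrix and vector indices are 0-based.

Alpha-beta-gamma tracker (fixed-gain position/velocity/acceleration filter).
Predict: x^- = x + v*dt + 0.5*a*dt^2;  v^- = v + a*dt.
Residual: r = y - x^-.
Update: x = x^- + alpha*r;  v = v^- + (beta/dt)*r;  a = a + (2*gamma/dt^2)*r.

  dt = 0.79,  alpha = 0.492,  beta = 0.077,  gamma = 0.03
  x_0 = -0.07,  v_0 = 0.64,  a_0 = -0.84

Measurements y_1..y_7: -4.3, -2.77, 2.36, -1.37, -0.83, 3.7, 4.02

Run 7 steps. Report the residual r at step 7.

step 1: x_pred=0.1735  r=-4.4735  x^+=-2.0275  v^+=-0.4596  a^+=-1.2701
step 2: x_pred=-2.7869  r=0.0169  x^+=-2.7786  v^+=-1.4613  a^+=-1.2684
step 3: x_pred=-4.3289  r=6.6889  x^+=-1.0379  v^+=-1.8115  a^+=-0.6254
step 4: x_pred=-2.6641  r=1.2941  x^+=-2.0274  v^+=-2.1794  a^+=-0.5010
step 5: x_pred=-3.9055  r=3.0755  x^+=-2.3923  v^+=-2.2754  a^+=-0.2053
step 6: x_pred=-4.2540  r=7.9540  x^+=-0.3406  v^+=-1.6623  a^+=0.5594
step 7: x_pred=-1.4793  r=5.4993  x^+=1.2264  v^+=-0.6844  a^+=1.0881

resid = 5.4993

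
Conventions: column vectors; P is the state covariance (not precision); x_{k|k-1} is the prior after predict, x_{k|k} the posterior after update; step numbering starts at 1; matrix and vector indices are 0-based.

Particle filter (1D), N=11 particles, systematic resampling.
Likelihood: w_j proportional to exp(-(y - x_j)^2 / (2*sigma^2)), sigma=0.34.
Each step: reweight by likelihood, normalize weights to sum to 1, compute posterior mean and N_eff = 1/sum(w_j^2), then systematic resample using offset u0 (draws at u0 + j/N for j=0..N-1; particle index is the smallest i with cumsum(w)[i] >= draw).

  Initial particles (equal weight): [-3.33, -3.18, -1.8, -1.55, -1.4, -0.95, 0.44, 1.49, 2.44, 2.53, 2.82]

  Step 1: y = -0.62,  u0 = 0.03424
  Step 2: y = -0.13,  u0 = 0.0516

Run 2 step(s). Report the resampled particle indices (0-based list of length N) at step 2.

step 1: w=[0.0000, 0.0000, 0.0033, 0.0325, 0.0986, 0.8550, 0.0106, 0.0000, 0.0000, 0.0000, 0.0000]  mean=-1.0019  Neff=1.3478  idx=[3, 4, 5, 5, 5, 5, 5, 5, 5, 5, 5]
step 2: w=[0.0003, 0.0019, 0.1109, 0.1109, 0.1109, 0.1109, 0.1109, 0.1109, 0.1109, 0.1109, 0.1109]  mean=-0.9511  Neff=9.0399  idx=[2, 3, 4, 4, 5, 6, 7, 8, 9, 9, 10]

resampled_idx = [2, 3, 4, 4, 5, 6, 7, 8, 9, 9, 10]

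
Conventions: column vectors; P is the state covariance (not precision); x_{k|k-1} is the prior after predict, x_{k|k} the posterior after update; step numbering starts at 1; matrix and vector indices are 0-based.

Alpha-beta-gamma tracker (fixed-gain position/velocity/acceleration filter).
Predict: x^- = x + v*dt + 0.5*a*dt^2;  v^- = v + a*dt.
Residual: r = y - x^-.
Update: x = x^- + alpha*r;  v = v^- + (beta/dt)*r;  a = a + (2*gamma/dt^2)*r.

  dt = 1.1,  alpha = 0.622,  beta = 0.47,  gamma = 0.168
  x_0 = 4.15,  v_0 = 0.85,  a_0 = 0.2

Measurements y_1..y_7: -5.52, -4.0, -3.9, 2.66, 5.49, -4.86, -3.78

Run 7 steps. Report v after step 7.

step 1: x_pred=5.2060  r=-10.7260  x^+=-1.4656  v^+=-3.5129  a^+=-2.7785
step 2: x_pred=-7.0108  r=3.0108  x^+=-5.1381  v^+=-5.2828  a^+=-1.9424
step 3: x_pred=-12.1243  r=8.2243  x^+=-7.0088  v^+=-3.9054  a^+=0.3414
step 4: x_pred=-11.0983  r=13.7583  x^+=-2.5406  v^+=2.3486  a^+=4.1618
step 5: x_pred=2.5607  r=2.9293  x^+=4.3827  v^+=8.1782  a^+=4.9753
step 6: x_pred=16.3888  r=-21.2488  x^+=3.1720  v^+=4.5720  a^+=-0.9252
step 7: x_pred=7.6414  r=-11.4214  x^+=0.5373  v^+=-1.3259  a^+=-4.0968

v_post = -1.3259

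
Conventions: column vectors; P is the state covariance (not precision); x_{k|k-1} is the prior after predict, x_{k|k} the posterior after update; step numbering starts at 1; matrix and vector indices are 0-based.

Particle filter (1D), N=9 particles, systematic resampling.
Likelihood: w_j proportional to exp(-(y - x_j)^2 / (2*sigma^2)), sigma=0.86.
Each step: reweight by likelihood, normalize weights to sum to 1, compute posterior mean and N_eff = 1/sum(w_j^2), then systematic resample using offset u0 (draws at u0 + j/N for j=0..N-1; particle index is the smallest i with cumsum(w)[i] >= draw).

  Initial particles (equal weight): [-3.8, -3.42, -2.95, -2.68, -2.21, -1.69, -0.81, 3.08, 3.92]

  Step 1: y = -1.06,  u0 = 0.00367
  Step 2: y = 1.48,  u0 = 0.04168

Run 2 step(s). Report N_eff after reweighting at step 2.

N_eff = 3.2405

step 1: w=[0.0026, 0.0096, 0.0369, 0.0701, 0.1690, 0.3159, 0.3960, 0.0000, 0.0000]  mean=-1.5672  Neff=3.4302  idx=[1, 3, 4, 5, 5, 5, 6, 6, 6]
step 2: w=[0.0000, 0.0001, 0.0011, 0.0124, 0.0124, 0.0124, 0.3205, 0.3205, 0.3205]  mean=-0.8446  Neff=3.2405  idx=[6, 6, 6, 7, 7, 7, 8, 8, 8]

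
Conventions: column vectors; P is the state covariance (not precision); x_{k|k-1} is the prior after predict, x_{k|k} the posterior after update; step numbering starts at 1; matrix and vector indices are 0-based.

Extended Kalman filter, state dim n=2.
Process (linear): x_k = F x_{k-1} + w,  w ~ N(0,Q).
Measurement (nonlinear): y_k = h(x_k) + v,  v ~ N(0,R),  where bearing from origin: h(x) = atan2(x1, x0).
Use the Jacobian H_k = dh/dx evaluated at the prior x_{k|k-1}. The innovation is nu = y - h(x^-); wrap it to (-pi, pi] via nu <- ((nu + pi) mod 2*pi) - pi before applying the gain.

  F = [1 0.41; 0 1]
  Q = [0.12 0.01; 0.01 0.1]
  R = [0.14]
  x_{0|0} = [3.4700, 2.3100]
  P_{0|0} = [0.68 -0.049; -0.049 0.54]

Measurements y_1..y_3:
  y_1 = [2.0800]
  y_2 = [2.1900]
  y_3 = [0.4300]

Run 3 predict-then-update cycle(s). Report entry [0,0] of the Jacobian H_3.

step 1: x^-=[4.4171, 2.3100]  P^-=[0.8506 0.1824; 0.1824 0.6400]  H_jac=[-0.0930 0.1778]  S=[0.1615]  K=[-0.2888; 0.5993]  nu=[1.5981]  x^+=[3.9556, 3.2678]  P^+=[0.8371 0.2104; 0.2104 0.5820]
step 2: x^-=[5.2954, 3.2678]  P^-=[1.2274 0.4590; 0.4590 0.6820]  H_jac=[-0.0844 0.1368]  S=[0.1509]  K=[-0.2705; 0.3614]  nu=[1.6371]  x^+=[4.8525, 3.8594]  P^+=[1.2164 0.4737; 0.4737 0.6623]
step 3: x^-=[6.4348, 3.8594]  P^-=[1.8362 0.7553; 0.7553 0.7623]  H_jac=[-0.0685 0.1143]  S=[0.1468]  K=[-0.2695; 0.2409]  nu=[-0.1102]  x^+=[6.4646, 3.8328]  P^+=[1.8255 0.7648; 0.7648 0.7538]

H_jac[0,0] = -0.0685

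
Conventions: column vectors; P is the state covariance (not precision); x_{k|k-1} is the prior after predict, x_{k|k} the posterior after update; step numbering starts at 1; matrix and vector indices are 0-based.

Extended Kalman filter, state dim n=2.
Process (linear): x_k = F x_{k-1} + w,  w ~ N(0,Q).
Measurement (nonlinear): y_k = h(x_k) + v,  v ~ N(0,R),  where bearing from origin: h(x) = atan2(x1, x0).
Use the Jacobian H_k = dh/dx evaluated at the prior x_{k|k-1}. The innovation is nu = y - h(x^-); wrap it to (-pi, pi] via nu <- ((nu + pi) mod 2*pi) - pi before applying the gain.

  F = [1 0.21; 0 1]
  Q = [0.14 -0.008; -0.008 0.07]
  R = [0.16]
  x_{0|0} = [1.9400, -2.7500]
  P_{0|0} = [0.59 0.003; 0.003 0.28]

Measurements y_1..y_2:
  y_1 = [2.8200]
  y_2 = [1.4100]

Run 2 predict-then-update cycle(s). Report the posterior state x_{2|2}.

x_post = [-3.8373, -2.9475]

step 1: x^-=[1.3625, -2.7500]  P^-=[0.7436 0.0538; 0.0538 0.3500]  H_jac=[0.2920 0.1447]  S=[0.2353]  K=[0.9559; 0.2820]  nu=[-2.3524]  x^+=[-0.8862, -3.4133]  P^+=[0.5286 -0.0096; -0.0096 0.3313]
step 2: x^-=[-1.6030, -3.4133]  P^-=[0.6792 0.0520; 0.0520 0.4013]  H_jac=[0.2400 -0.1127]  S=[0.2014]  K=[0.7803; -0.1627]  nu=[-2.8633]  x^+=[-3.8373, -2.9475]  P^+=[0.5566 0.0775; 0.0775 0.3960]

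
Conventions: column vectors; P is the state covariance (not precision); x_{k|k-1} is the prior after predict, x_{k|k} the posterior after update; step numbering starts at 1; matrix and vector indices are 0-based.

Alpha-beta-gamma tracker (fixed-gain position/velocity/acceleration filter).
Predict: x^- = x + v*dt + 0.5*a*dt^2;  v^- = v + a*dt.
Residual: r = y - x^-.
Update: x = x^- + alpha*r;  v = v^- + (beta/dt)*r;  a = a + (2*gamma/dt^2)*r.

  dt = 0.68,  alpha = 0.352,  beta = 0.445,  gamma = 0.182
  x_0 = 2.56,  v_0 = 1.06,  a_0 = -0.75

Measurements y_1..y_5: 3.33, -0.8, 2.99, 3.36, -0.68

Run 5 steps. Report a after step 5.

step 1: x_pred=3.1074  r=0.2226  x^+=3.1858  v^+=0.6957  a^+=-0.5748
step 2: x_pred=3.5259  r=-4.3259  x^+=2.0032  v^+=-2.5261  a^+=-3.9801
step 3: x_pred=-0.6348  r=3.6248  x^+=0.6412  v^+=-2.8605  a^+=-1.1267
step 4: x_pred=-1.5645  r=4.9245  x^+=0.1689  v^+=-0.4040  a^+=2.7498
step 5: x_pred=0.5299  r=-1.2099  x^+=0.1040  v^+=0.6740  a^+=1.7974

a_post = 1.7974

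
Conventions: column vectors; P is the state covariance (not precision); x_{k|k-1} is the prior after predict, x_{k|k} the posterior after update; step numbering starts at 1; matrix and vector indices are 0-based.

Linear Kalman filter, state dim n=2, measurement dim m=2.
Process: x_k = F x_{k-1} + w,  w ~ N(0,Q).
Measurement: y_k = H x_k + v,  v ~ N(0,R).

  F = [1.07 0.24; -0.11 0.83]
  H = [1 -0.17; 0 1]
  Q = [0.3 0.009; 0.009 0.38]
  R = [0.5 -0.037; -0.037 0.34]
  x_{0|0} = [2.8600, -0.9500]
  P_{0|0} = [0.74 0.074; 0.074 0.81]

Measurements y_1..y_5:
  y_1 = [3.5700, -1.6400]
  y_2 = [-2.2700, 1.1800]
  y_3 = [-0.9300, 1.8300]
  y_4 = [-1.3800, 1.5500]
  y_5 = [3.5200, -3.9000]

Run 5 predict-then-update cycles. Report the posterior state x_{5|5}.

step 1: x^-=[2.8322, -1.1031]  P^-=[1.2319 0.1470; 0.1470 0.9335]  S=[1.7089 -0.0487; -0.0487 1.2735]  K=[0.7103 0.1426; 0.0141 0.7335]  nu=[0.5503, -0.5369]  x^+=[3.1465, -1.4892]  P^+=[0.3537 0.0222; 0.0222 0.2489]
step 2: x^-=[3.0094, -1.5822]  P^-=[0.7306 0.0361; 0.0361 0.5517]  S=[1.2343 -0.0947; -0.0947 0.8917]  K=[0.5949 0.1037; 0.0007 0.6188]  nu=[-5.5483, 2.7622]  x^+=[-0.0052, 0.1230]  P^+=[0.2959 0.0132; 0.0132 0.2104]
step 3: x^-=[0.0240, 0.1026]  P^-=[0.6577 0.0275; 0.0275 0.5261]  S=[1.1635 -0.0990; -0.0990 0.8661]  K=[0.5694 0.0968; -0.0016 0.6072]  nu=[-0.9365, 1.7274]  x^+=[-0.3421, 1.1531]  P^+=[0.2832 0.0118; 0.0118 0.2065]
step 4: x^-=[-0.0893, 0.9947]  P^-=[0.6422 0.0270; 0.0270 0.5235]  S=[1.1481 -0.0990; -0.0990 0.8635]  K=[0.5636 0.0959; -0.0017 0.6061]  nu=[-1.1216, 0.5553]  x^+=[-0.6682, 1.3332]  P^+=[0.2802 0.0117; 0.0117 0.2061]
step 5: x^-=[-0.3950, 1.1800]  P^-=[0.6388 0.0272; 0.0272 0.5232]  S=[1.1446 -0.0988; -0.0988 0.8632]  K=[0.5623 0.0958; -0.0017 0.6059]  nu=[4.1156, -5.0800]  x^+=[1.4323, -1.9051]  P^+=[0.2796 0.0118; 0.0118 0.2061]

x_post = [1.4323, -1.9051]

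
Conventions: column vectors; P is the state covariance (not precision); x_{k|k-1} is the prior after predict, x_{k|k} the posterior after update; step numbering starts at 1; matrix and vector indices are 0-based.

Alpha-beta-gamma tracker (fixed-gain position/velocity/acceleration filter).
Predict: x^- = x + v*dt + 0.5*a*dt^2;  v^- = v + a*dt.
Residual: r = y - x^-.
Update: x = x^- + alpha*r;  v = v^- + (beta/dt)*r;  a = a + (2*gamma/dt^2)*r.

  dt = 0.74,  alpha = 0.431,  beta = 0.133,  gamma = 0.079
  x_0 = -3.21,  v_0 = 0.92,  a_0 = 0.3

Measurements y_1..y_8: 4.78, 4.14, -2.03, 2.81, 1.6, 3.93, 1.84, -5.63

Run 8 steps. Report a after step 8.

step 1: x_pred=-2.4471  r=7.2271  x^+=0.6678  v^+=2.4409  a^+=2.3852
step 2: x_pred=3.1272  r=1.0128  x^+=3.5637  v^+=4.3880  a^+=2.6775
step 3: x_pred=7.5439  r=-9.5739  x^+=3.4176  v^+=4.6486  a^+=-0.0849
step 4: x_pred=6.8343  r=-4.0243  x^+=5.0998  v^+=3.8625  a^+=-1.2461
step 5: x_pred=7.6169  r=-6.0169  x^+=5.0236  v^+=1.8590  a^+=-2.9821
step 6: x_pred=5.5828  r=-1.6528  x^+=4.8704  v^+=-0.6448  a^+=-3.4590
step 7: x_pred=3.4462  r=-1.6062  x^+=2.7539  v^+=-3.4932  a^+=-3.9225
step 8: x_pred=-0.9050  r=-4.7250  x^+=-2.9415  v^+=-7.2450  a^+=-5.2858

a_post = -5.2858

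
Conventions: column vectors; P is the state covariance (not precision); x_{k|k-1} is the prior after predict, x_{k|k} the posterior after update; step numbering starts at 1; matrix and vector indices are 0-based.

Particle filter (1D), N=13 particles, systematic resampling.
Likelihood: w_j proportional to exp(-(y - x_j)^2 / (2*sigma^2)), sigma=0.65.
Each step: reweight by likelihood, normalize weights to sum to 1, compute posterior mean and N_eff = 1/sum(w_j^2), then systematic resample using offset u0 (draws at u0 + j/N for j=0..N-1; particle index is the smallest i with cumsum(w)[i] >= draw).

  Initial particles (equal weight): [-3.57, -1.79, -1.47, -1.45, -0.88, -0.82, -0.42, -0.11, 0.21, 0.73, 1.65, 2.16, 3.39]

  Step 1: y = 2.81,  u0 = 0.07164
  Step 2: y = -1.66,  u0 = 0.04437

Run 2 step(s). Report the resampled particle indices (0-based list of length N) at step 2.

step 1: w=[0.0000, 0.0000, 0.0000, 0.0000, 0.0000, 0.0000, 0.0000, 0.0000, 0.0002, 0.0040, 0.1367, 0.4076, 0.4514]  mean=2.6392  Neff=2.5733  idx=[10, 11, 11, 11, 11, 11, 11, 12, 12, 12, 12, 12, 12]
step 2: w=[0.9249, 0.0125, 0.0125, 0.0125, 0.0125, 0.0125, 0.0125, 0.0000, 0.0000, 0.0000, 0.0000, 0.0000, 0.0000]  mean=1.6883  Neff=1.1676  idx=[0, 0, 0, 0, 0, 0, 0, 0, 0, 0, 0, 0, 4]

resampled_idx = [0, 0, 0, 0, 0, 0, 0, 0, 0, 0, 0, 0, 4]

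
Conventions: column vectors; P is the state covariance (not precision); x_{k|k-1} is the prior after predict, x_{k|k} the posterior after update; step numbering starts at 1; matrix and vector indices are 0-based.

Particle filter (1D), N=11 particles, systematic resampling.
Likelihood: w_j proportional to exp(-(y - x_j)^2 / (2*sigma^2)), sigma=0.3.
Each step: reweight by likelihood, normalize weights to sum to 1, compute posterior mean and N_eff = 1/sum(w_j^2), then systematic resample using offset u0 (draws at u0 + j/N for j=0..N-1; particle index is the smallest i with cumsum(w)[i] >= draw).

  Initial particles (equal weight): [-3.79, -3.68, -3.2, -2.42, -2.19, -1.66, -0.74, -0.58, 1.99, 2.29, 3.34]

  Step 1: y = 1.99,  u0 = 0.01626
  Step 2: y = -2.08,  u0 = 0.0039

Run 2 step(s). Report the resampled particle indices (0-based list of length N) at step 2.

resampled_idx = [0, 0, 1, 1, 2, 3, 3, 4, 5, 5, 6]

step 1: w=[0.0000, 0.0000, 0.0000, 0.0000, 0.0000, 0.0000, 0.0000, 0.0000, 0.6224, 0.3775, 0.0000]  mean=2.1033  Neff=1.8869  idx=[8, 8, 8, 8, 8, 8, 8, 9, 9, 9, 9]
step 2: w=[0.1429, 0.1429, 0.1429, 0.1429, 0.1429, 0.1429, 0.1429, 0.0000, 0.0000, 0.0000, 0.0000]  mean=1.9900  Neff=7.0000  idx=[0, 0, 1, 1, 2, 3, 3, 4, 5, 5, 6]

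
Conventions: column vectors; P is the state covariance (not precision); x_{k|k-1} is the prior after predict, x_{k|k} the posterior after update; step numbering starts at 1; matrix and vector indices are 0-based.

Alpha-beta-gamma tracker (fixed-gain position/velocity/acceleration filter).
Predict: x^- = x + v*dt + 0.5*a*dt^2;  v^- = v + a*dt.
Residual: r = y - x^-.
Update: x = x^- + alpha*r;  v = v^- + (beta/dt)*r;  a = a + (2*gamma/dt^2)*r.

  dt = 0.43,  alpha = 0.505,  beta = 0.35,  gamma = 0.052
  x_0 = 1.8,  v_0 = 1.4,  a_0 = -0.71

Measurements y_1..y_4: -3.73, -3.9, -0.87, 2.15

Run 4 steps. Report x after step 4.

x_post = -1.6547

step 1: x_pred=2.3364  r=-6.0664  x^+=-0.7272  v^+=-3.8430  a^+=-4.1221
step 2: x_pred=-2.7607  r=-1.1393  x^+=-3.3361  v^+=-6.5428  a^+=-4.7629
step 3: x_pred=-6.5898  r=5.7198  x^+=-3.7013  v^+=-3.9352  a^+=-1.5457
step 4: x_pred=-5.5364  r=7.6864  x^+=-1.6547  v^+=1.6565  a^+=2.7776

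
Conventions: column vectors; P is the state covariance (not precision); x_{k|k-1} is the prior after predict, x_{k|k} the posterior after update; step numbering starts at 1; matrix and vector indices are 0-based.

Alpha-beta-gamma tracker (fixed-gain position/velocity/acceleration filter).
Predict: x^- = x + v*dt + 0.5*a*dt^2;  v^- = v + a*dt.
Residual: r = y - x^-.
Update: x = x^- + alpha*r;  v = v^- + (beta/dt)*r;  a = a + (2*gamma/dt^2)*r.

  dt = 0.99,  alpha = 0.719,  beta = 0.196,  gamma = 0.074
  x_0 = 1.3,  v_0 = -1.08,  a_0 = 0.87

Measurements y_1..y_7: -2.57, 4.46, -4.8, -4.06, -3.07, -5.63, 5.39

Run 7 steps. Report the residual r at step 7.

step 1: x_pred=0.6571  r=-3.2271  x^+=-1.6632  v^+=-0.8576  a^+=0.3827
step 2: x_pred=-2.3247  r=6.7847  x^+=2.5535  v^+=0.8645  a^+=1.4072
step 3: x_pred=4.0989  r=-8.8989  x^+=-2.2994  v^+=0.4958  a^+=0.0634
step 4: x_pred=-1.7775  r=-2.2825  x^+=-3.4186  v^+=0.1067  a^+=-0.2813
step 5: x_pred=-3.4508  r=0.3808  x^+=-3.1770  v^+=-0.0964  a^+=-0.2237
step 6: x_pred=-3.3820  r=-2.2480  x^+=-4.9983  v^+=-0.7629  a^+=-0.5632
step 7: x_pred=-6.0296  r=11.4196  x^+=2.1811  v^+=0.9404  a^+=1.1612

resid = 11.4196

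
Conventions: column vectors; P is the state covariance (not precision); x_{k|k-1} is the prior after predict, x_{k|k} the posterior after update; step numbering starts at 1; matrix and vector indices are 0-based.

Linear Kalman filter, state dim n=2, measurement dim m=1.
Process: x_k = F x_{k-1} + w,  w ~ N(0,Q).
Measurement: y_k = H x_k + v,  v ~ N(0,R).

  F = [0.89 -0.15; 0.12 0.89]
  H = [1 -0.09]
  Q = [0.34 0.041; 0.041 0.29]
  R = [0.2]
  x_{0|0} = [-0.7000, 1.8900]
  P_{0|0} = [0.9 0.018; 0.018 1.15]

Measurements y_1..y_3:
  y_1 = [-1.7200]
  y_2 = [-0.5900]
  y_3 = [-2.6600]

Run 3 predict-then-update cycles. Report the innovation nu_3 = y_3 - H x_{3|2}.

step 1: x^-=[-0.9065, 1.5981]  P^-=[1.0740 -0.0025; -0.0025 1.2177]  S=[1.2843]  K=[0.8364; -0.0873]  nu=[-0.6697]  x^+=[-1.4666, 1.6565]  P^+=[0.1755 0.0913; 0.0913 1.2079]
step 2: x^-=[-1.5538, 1.2983]  P^-=[0.4818 -0.0309; -0.0309 1.2688]  S=[0.6977]  K=[0.6946; -0.2079]  nu=[1.0806]  x^+=[-0.8032, 1.0736]  P^+=[0.1452 0.0699; 0.0699 1.2387]
step 3: x^-=[-0.8759, 0.8591]  P^-=[0.4642 -0.0547; -0.0547 1.2882]  S=[0.6845]  K=[0.6854; -0.2493]  nu=[-1.7068]  x^+=[-2.0457, 1.2847]  P^+=[0.1427 0.0622; 0.0622 1.2456]

innov = [-1.7068]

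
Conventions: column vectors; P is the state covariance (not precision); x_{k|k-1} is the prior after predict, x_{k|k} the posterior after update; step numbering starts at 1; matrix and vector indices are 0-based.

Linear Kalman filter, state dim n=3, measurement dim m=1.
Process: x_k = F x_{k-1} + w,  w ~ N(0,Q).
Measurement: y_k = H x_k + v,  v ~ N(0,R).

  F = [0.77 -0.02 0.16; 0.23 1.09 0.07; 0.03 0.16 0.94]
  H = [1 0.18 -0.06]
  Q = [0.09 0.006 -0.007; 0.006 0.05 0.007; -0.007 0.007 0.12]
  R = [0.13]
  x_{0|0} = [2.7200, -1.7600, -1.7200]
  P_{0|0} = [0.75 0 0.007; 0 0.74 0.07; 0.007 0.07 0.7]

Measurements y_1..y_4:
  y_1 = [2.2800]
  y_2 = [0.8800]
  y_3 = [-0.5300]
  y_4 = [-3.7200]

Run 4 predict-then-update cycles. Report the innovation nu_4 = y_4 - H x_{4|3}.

step 1: x^-=[1.8544, -1.4132, -1.8168]  P^-=[0.5542 0.1433 0.1188; 0.1433 0.9832 0.2613; 0.1188 0.2613 0.7796]  S=[0.7505]  K=[0.7633; 0.4058; 0.1587]  nu=[0.5710]  x^+=[2.2902, -1.1815, -1.7262]  P^+=[0.1170 -0.0892 0.0279; -0.0892 0.8596 0.2130; 0.0279 0.2130 0.7607]
step 2: x^-=[1.5109, -0.8819, -1.7430]  P^-=[0.1874 -0.0186 0.1182; -0.0186 1.0699 0.4283; 0.1182 0.4283 0.8791]  S=[0.3251]  K=[0.5444; 0.4562; 0.4385]  nu=[-0.5767]  x^+=[1.1969, -1.1450, -1.9959]  P^+=[0.0911 -0.0993 0.0406; -0.0993 1.0022 0.3633; 0.0406 0.3633 0.8165]
step 3: x^-=[0.6252, -1.1124, -2.0234]  P^-=[0.1760 -0.0069 0.1346; -0.0069 1.2565 0.6144; 0.1346 0.6144 0.9778]  S=[0.3184]  K=[0.5237; 0.5729; 0.5858]  nu=[-1.0764]  x^+=[0.0615, -1.7291, -2.6540]  P^+=[0.0887 -0.1024 0.0369; -0.1024 1.1521 0.5075; 0.0369 0.5075 0.8686]
step 4: x^-=[-0.3427, -2.0563, -2.7695]  P^-=[0.1743 0.0120 0.1398; 0.0120 1.4550 0.7923; 0.1398 0.7923 1.0708]  S=[0.3257]  K=[0.5160; 0.6948; 0.6698]  nu=[-3.1734]  x^+=[-1.9802, -4.2613, -4.8949]  P^+=[0.0876 -0.1048 0.0272; -0.1048 1.2977 0.6407; 0.0272 0.6407 0.9247]

innov = [-3.1734]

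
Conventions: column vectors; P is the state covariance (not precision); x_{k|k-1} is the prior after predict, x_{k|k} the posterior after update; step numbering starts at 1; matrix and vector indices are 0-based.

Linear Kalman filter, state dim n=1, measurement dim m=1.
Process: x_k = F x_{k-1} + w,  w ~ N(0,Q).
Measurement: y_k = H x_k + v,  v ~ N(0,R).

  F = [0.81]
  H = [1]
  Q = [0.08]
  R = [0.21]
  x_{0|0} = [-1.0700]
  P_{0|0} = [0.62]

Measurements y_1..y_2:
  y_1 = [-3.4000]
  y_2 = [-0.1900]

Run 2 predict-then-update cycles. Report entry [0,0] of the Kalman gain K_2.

step 1: x^-=[-0.8667]  P^-=[0.4868]  S=[0.6968]  K=[0.6986]  nu=[-2.5333]  x^+=[-2.6365]  P^+=[0.1467]
step 2: x^-=[-2.1356]  P^-=[0.1763]  S=[0.3863]  K=[0.4563]  nu=[1.9456]  x^+=[-1.2478]  P^+=[0.0958]

K[0,0] = 0.4563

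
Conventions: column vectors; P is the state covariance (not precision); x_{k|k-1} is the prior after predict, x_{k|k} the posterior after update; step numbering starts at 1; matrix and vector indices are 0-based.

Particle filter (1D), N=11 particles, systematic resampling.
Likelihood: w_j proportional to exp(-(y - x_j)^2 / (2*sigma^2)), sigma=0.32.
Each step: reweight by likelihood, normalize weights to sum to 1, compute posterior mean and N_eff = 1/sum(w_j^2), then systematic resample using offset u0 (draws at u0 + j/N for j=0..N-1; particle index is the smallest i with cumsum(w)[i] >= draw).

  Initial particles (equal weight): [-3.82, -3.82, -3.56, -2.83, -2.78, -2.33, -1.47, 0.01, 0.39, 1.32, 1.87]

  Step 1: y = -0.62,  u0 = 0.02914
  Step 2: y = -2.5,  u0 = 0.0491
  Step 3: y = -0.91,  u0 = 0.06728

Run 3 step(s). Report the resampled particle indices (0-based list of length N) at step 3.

step 1: w=[0.0000, 0.0000, 0.0000, 0.0000, 0.0000, 0.0000, 0.1630, 0.7989, 0.0381, 0.0000, 0.0000]  mean=-0.2167  Neff=1.5008  idx=[6, 6, 7, 7, 7, 7, 7, 7, 7, 7, 7]
step 2: w=[0.5000, 0.5000, 0.0000, 0.0000, 0.0000, 0.0000, 0.0000, 0.0000, 0.0000, 0.0000, 0.0000]  mean=-1.4700  Neff=2.0000  idx=[0, 0, 0, 0, 0, 1, 1, 1, 1, 1, 1]
step 3: w=[0.0909, 0.0909, 0.0909, 0.0909, 0.0909, 0.0909, 0.0909, 0.0909, 0.0909, 0.0909, 0.0909]  mean=-1.4700  Neff=11.0000  idx=[0, 1, 2, 3, 4, 5, 6, 7, 8, 9, 10]

resampled_idx = [0, 1, 2, 3, 4, 5, 6, 7, 8, 9, 10]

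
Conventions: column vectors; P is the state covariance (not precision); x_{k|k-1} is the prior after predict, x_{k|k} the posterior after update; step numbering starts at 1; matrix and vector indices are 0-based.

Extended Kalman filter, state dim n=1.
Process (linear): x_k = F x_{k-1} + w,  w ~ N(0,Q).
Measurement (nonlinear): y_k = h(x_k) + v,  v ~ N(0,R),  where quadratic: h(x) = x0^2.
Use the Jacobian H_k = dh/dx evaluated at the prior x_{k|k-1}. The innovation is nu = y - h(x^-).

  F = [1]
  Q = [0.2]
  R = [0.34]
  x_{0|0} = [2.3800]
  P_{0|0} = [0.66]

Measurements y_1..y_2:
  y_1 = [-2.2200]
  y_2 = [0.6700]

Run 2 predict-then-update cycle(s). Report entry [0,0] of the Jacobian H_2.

H_jac[0,0] = 1.5040

step 1: x^-=[2.3800]  P^-=[0.8600]  H_jac=[4.7600]  S=[19.8255]  K=[0.2065]  nu=[-7.8844]  x^+=[0.7520]  P^+=[0.0147]
step 2: x^-=[0.7520]  P^-=[0.2147]  H_jac=[1.5040]  S=[0.8258]  K=[0.3911]  nu=[0.1045]  x^+=[0.7929]  P^+=[0.0884]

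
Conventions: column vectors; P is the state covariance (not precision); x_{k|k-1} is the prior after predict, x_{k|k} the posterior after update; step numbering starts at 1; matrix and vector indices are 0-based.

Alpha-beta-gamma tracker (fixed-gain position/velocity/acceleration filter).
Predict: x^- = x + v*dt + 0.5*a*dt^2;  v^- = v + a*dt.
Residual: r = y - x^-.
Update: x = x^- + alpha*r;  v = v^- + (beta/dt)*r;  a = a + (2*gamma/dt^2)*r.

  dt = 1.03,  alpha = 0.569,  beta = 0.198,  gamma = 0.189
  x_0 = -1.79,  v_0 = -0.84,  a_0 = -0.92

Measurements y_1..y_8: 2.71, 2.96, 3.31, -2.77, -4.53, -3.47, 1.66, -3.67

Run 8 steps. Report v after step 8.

step 1: x_pred=-3.1432  r=5.8532  x^+=0.1873  v^+=-0.6624  a^+=1.1655
step 2: x_pred=0.1232  r=2.8368  x^+=1.7373  v^+=1.0834  a^+=2.1763
step 3: x_pred=4.0076  r=-0.6976  x^+=3.6107  v^+=3.1908  a^+=1.9277
step 4: x_pred=7.9198  r=-10.6898  x^+=1.8373  v^+=3.1214  a^+=-1.8811
step 5: x_pred=4.0545  r=-8.5845  x^+=-0.8301  v^+=-0.4663  a^+=-4.9398
step 6: x_pred=-3.9307  r=0.4607  x^+=-3.6686  v^+=-5.4657  a^+=-4.7756
step 7: x_pred=-11.8315  r=13.4915  x^+=-4.1548  v^+=-7.7911  a^+=0.0314
step 8: x_pred=-12.1630  r=8.4930  x^+=-7.3305  v^+=-6.1261  a^+=3.0575

v_post = -6.1261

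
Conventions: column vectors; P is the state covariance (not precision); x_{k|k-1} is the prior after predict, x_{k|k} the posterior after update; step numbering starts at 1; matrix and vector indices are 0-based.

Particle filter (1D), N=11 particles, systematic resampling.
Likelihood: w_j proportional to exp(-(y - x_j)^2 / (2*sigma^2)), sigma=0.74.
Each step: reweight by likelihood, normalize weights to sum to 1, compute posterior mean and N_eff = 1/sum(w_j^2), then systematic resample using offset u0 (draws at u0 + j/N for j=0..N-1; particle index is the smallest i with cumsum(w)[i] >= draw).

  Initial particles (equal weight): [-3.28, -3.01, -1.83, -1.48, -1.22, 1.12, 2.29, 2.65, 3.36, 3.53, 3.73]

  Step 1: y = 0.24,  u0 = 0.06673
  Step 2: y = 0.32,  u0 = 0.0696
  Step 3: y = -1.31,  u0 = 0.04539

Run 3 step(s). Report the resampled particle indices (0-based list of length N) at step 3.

step 1: w=[0.0000, 0.0001, 0.0267, 0.0895, 0.1904, 0.6576, 0.0287, 0.0066, 0.0002, 0.0001, 0.0000]  mean=0.4069  Neff=2.0907  idx=[3, 4, 4, 5, 5, 5, 5, 5, 5, 5, 6]
step 2: w=[0.0123, 0.0272, 0.0272, 0.1323, 0.1323, 0.1323, 0.1323, 0.1323, 0.1323, 0.1323, 0.0069]  mean=0.9686  Neff=8.0468  idx=[3, 3, 4, 5, 5, 6, 7, 7, 8, 9, 9]
step 3: w=[0.0909, 0.0909, 0.0909, 0.0909, 0.0909, 0.0909, 0.0909, 0.0909, 0.0909, 0.0909, 0.0909]  mean=1.1200  Neff=11.0000  idx=[0, 1, 2, 3, 4, 5, 6, 7, 8, 9, 10]

resampled_idx = [0, 1, 2, 3, 4, 5, 6, 7, 8, 9, 10]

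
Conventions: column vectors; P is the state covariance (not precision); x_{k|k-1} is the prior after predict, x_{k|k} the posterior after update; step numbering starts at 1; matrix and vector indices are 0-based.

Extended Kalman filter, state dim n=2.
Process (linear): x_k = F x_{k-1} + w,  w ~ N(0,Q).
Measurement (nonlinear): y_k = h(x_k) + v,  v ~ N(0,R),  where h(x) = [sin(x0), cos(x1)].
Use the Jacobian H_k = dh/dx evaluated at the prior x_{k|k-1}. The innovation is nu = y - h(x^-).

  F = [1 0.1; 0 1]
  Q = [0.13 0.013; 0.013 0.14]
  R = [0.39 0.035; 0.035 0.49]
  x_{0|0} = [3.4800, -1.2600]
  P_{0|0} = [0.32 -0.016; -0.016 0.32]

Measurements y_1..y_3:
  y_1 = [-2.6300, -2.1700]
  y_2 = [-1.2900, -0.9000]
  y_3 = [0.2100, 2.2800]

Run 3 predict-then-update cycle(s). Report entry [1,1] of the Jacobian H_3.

step 1: x^-=[3.3540, -1.2600]  P^-=[0.4500 0.0290; 0.0290 0.4600]  H_jac=[-0.9775 0.0000; 0.0000 0.9521]  S=[0.8200 0.0080; 0.0080 0.9070]  K=[-0.5368 0.0352; -0.0393 0.4832]  nu=[-2.4192, -2.4758]  x^+=[4.5655, -2.3613]  P^+=[0.2129 -0.0016; -0.0016 0.2473]
step 2: x^-=[4.3294, -2.3613]  P^-=[0.3450 0.0361; 0.0361 0.3873]  H_jac=[-0.3737 0.0000; 0.0000 0.7035]  S=[0.4382 0.0255; 0.0255 0.6816]  K=[-0.2971 0.0484; -0.0542 0.4017]  nu=[-0.3625, -0.1893]  x^+=[4.4279, -2.4177]  P^+=[0.3055 0.0189; 0.0189 0.2771]
step 3: x^-=[4.1861, -2.4177]  P^-=[0.4421 0.0596; 0.0596 0.4171]  H_jac=[-0.5023 0.0000; 0.0000 0.6623]  S=[0.5015 0.0152; 0.0152 0.6730]  K=[-0.4448 0.0687; -0.0722 0.4121]  nu=[1.0747, 3.0292]  x^+=[3.9162, -1.2469]  P^+=[0.3406 0.0273; 0.0273 0.3011]

H_jac[1,1] = 0.6623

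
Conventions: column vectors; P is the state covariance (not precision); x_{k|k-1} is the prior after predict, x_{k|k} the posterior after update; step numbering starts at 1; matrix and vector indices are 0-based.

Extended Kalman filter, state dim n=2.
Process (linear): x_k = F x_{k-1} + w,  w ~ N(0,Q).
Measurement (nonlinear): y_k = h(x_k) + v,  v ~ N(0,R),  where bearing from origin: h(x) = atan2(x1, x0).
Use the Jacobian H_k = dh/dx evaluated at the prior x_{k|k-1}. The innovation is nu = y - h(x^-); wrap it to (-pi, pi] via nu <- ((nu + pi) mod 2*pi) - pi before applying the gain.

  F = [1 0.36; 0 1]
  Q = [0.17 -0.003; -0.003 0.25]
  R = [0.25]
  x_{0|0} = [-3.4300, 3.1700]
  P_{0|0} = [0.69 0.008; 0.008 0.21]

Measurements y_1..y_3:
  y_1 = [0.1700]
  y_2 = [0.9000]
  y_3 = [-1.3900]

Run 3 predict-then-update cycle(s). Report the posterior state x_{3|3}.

step 1: x^-=[-2.2888, 3.1700]  P^-=[0.8930 0.0806; 0.0806 0.4600]  H_jac=[-0.2074 -0.1497]  S=[0.3037]  K=[-0.6494; -0.2818]  nu=[-2.0261]  x^+=[-0.9730, 3.7409]  P^+=[0.7649 0.0250; 0.0250 0.4359]
step 2: x^-=[0.3737, 3.7409]  P^-=[1.0094 0.1789; 0.1789 0.6859]  H_jac=[-0.2647 0.0264]  S=[0.3187]  K=[-0.8235; -0.0917]  nu=[-0.5712]  x^+=[0.8441, 3.7933]  P^+=[0.7933 0.1549; 0.1549 0.6832]
step 3: x^-=[2.2097, 3.7933]  P^-=[1.1634 0.3978; 0.3978 0.9332]  H_jac=[-0.1968 0.1147]  S=[0.2894]  K=[-0.6336; 0.0992]  nu=[-2.4333]  x^+=[3.7516, 3.5520]  P^+=[1.0472 0.4160; 0.4160 0.9304]

x_post = [3.7516, 3.5520]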